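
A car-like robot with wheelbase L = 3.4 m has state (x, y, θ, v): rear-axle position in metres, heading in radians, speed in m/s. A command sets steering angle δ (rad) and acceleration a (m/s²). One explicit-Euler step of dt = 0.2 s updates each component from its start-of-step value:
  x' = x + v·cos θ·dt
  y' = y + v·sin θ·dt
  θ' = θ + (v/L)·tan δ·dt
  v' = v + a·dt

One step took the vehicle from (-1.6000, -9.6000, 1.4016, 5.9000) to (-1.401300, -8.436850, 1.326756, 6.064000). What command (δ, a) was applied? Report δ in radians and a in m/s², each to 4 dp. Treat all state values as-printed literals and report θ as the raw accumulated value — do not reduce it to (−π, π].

a = (v'−v)/dt = (0.164000)/0.2 = 0.8200
Δθ = θ'−θ = -0.074844;  (v·dt/L) = 5.9000·0.2/3.4 = 0.347059
tan δ = Δθ·L/(v·dt) = -0.215652  →  δ = -0.2124

δ = -0.2124, a = 0.8200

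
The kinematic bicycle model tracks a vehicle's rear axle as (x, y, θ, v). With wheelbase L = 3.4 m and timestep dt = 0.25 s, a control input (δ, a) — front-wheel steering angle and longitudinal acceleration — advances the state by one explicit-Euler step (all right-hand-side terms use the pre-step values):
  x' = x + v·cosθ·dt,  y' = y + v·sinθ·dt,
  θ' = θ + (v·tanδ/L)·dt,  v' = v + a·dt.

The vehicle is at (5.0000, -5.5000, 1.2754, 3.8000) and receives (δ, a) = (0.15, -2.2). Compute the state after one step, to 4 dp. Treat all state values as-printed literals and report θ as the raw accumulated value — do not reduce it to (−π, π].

(5.2766, -4.5911, 1.3176, 3.2500)

x' = 5.0000 + 3.8000·cos(1.2754)·0.25 = 5.2766
y' = -5.5000 + 3.8000·sin(1.2754)·0.25 = -4.5911
θ' = 1.2754 + (3.8000/3.4)·tan(0.15)·0.25 = 1.3176
v' = 3.8000 − 2.2000·0.25 = 3.2500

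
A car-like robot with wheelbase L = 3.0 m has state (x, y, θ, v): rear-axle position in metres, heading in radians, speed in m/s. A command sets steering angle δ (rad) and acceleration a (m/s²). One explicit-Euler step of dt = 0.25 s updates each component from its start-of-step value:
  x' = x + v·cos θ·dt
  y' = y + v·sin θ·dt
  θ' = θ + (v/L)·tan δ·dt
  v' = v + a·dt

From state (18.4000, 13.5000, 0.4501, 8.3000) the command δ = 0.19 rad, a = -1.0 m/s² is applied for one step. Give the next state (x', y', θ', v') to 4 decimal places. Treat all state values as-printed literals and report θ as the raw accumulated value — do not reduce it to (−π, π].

x' = 18.4000 + 8.3000·cos(0.4501)·0.25 = 20.2683
y' = 13.5000 + 8.3000·sin(0.4501)·0.25 = 14.4027
θ' = 0.4501 + (8.3000/3.0)·tan(0.19)·0.25 = 0.5831
v' = 8.3000 − 1.0000·0.25 = 8.0500

(20.2683, 14.4027, 0.5831, 8.0500)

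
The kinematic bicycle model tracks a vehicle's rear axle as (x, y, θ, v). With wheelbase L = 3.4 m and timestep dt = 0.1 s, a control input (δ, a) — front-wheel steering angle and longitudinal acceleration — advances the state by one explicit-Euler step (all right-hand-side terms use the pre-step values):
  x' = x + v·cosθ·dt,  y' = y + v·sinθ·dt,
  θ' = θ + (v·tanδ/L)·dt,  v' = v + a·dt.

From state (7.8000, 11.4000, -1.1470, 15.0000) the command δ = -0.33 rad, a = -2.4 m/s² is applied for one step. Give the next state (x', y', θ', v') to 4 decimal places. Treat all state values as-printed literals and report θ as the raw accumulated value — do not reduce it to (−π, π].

x' = 7.8000 + 15.0000·cos(-1.1470)·0.1 = 8.4168
y' = 11.4000 + 15.0000·sin(-1.1470)·0.1 = 10.0327
θ' = -1.1470 + (15.0000/3.4)·tan(-0.33)·0.1 = -1.2981
v' = 15.0000 − 2.4000·0.1 = 14.7600

(8.4168, 10.0327, -1.2981, 14.7600)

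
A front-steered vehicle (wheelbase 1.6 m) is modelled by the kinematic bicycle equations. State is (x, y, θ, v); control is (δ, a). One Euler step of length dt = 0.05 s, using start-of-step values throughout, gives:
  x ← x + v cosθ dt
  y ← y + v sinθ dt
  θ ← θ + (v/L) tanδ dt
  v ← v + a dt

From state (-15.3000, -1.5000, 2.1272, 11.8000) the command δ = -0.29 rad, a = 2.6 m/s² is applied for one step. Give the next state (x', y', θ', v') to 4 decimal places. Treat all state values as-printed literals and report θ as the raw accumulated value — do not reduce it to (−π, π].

x' = -15.3000 + 11.8000·cos(2.1272)·0.05 = -15.6116
y' = -1.5000 + 11.8000·sin(2.1272)·0.05 = -0.9990
θ' = 2.1272 + (11.8000/1.6)·tan(-0.29)·0.05 = 2.0172
v' = 11.8000 + 2.6000·0.05 = 11.9300

(-15.6116, -0.9990, 2.0172, 11.9300)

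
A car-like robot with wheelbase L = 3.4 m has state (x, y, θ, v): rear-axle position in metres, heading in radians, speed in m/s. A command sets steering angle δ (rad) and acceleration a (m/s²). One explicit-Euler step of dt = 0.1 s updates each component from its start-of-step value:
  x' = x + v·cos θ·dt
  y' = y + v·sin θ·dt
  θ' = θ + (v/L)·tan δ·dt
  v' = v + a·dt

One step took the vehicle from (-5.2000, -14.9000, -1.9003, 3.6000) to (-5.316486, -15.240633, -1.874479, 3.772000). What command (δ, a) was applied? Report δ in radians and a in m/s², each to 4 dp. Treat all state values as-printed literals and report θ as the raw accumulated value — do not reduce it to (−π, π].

a = (v'−v)/dt = (0.172000)/0.1 = 1.7200
Δθ = θ'−θ = 0.025821;  (v·dt/L) = 3.6000·0.1/3.4 = 0.105882
tan δ = Δθ·L/(v·dt) = 0.243865  →  δ = 0.2392

δ = 0.2392, a = 1.7200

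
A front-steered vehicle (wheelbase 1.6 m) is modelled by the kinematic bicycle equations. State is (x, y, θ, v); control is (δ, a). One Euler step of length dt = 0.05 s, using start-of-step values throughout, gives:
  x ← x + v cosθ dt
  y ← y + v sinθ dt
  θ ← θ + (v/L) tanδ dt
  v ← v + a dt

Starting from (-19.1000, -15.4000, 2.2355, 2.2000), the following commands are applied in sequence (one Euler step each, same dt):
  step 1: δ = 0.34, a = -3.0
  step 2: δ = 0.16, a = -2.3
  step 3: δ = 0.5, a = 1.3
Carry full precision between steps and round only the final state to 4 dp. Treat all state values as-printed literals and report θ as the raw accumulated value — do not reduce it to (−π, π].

(-19.2953, -15.1603, 2.3032, 2.0000)

after step 1 (δ=0.34, a=-3.0): (-19.167851, -15.313419, 2.259819, 2.050000)
after step 2 (δ=0.16, a=-2.3): (-19.233019, -15.234303, 2.270158, 1.935000)
after step 3 (δ=0.5, a=1.3): (-19.295299, -15.160264, 2.303192, 2.000000)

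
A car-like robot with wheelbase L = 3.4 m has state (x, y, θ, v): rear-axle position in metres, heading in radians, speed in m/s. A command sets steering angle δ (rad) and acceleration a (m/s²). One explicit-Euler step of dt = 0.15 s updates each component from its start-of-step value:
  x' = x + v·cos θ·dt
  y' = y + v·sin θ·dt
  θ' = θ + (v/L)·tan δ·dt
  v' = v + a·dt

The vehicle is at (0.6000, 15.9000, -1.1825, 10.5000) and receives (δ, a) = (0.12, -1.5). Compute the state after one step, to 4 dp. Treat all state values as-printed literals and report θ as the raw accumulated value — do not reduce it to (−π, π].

x' = 0.6000 + 10.5000·cos(-1.1825)·0.15 = 1.1963
y' = 15.9000 + 10.5000·sin(-1.1825)·0.15 = 14.4423
θ' = -1.1825 + (10.5000/3.4)·tan(0.12)·0.15 = -1.1266
v' = 10.5000 − 1.5000·0.15 = 10.2750

(1.1963, 14.4423, -1.1266, 10.2750)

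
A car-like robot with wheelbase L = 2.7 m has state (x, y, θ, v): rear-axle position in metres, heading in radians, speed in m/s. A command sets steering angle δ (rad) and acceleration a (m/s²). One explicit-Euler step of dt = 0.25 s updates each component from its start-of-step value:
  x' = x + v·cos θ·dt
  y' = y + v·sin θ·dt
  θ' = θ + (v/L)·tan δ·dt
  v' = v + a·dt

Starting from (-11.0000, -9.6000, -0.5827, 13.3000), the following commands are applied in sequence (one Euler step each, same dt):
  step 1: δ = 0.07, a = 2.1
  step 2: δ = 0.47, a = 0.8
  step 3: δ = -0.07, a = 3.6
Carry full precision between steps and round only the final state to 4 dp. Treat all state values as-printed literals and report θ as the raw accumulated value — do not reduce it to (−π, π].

after step 1 (δ=0.07, a=2.1): (-8.223692, -11.429682, -0.496355, 13.825000)
after step 2 (δ=0.47, a=0.8): (-5.184528, -13.075631, 0.153888, 14.025000)
after step 3 (δ=-0.07, a=3.6): (-1.719713, -12.538187, 0.062837, 14.925000)

(-1.7197, -12.5382, 0.0628, 14.9250)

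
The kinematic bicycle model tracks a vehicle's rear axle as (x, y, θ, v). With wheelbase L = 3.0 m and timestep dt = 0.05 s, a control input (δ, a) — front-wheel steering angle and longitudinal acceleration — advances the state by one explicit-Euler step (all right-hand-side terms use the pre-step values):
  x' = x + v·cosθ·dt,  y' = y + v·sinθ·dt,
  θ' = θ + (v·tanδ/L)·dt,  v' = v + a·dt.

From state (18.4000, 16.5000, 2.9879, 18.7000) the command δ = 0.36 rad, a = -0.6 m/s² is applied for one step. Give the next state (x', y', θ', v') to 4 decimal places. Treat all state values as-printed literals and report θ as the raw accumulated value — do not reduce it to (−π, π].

(17.4760, 16.6431, 3.1052, 18.6700)

x' = 18.4000 + 18.7000·cos(2.9879)·0.05 = 17.4760
y' = 16.5000 + 18.7000·sin(2.9879)·0.05 = 16.6431
θ' = 2.9879 + (18.7000/3.0)·tan(0.36)·0.05 = 3.1052
v' = 18.7000 − 0.6000·0.05 = 18.6700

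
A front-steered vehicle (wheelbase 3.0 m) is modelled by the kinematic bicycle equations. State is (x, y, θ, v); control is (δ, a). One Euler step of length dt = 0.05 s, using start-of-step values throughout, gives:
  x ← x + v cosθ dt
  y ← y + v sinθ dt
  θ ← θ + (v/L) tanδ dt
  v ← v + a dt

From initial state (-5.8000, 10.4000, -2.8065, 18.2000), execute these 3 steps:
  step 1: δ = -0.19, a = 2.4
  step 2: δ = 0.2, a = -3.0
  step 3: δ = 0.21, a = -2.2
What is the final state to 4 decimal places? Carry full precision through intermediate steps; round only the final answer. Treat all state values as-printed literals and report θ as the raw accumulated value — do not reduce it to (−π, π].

(-8.3974, 9.5486, -2.7384, 18.0600)

after step 1 (δ=-0.19, a=2.4): (-6.659386, 10.100740, -2.864837, 18.320000)
after step 2 (δ=0.2, a=-3.0): (-7.540529, 9.850456, -2.802943, 18.170000)
after step 3 (δ=0.21, a=-2.2): (-8.397430, 9.548640, -2.738396, 18.060000)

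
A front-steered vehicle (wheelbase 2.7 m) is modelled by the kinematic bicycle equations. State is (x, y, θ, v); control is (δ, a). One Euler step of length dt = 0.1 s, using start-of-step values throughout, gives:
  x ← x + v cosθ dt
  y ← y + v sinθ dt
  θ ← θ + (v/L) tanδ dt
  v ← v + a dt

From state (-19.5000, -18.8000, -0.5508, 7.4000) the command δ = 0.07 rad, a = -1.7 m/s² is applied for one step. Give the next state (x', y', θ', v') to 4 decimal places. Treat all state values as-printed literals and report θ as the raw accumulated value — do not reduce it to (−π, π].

(-18.8694, -19.1873, -0.5316, 7.2300)

x' = -19.5000 + 7.4000·cos(-0.5508)·0.1 = -18.8694
y' = -18.8000 + 7.4000·sin(-0.5508)·0.1 = -19.1873
θ' = -0.5508 + (7.4000/2.7)·tan(0.07)·0.1 = -0.5316
v' = 7.4000 − 1.7000·0.1 = 7.2300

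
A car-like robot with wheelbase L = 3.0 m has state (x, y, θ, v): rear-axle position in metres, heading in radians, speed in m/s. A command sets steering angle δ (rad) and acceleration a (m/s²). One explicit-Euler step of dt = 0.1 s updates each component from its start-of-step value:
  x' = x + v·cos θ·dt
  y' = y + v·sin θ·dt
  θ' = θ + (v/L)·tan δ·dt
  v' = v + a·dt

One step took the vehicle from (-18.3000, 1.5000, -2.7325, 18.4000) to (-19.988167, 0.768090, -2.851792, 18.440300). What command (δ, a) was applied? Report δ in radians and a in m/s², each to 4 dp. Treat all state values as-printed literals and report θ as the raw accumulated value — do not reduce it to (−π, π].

a = (v'−v)/dt = (0.040300)/0.1 = 0.4030
Δθ = θ'−θ = -0.119292;  (v·dt/L) = 18.4000·0.1/3.0 = 0.613333
tan δ = Δθ·L/(v·dt) = -0.194498  →  δ = -0.1921

δ = -0.1921, a = 0.4030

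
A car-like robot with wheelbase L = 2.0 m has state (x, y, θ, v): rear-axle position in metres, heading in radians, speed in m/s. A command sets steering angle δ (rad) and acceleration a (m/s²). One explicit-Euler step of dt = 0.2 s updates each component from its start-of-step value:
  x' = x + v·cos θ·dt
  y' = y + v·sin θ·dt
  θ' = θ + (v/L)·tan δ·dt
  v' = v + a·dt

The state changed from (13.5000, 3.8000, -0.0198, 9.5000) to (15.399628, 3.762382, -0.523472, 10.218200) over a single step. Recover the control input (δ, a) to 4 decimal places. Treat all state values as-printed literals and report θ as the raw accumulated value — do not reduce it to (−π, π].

a = (v'−v)/dt = (0.718200)/0.2 = 3.5910
Δθ = θ'−θ = -0.503672;  (v·dt/L) = 9.5000·0.2/2.0 = 0.950000
tan δ = Δθ·L/(v·dt) = -0.530181  →  δ = -0.4875

δ = -0.4875, a = 3.5910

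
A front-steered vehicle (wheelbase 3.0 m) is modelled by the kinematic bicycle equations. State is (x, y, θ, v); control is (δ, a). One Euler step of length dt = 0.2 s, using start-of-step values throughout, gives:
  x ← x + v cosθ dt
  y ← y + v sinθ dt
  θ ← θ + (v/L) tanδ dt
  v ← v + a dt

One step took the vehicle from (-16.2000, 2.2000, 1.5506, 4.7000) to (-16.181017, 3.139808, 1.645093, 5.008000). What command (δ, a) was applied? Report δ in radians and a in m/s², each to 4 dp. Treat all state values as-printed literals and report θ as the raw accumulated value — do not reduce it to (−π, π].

δ = 0.2929, a = 1.5400

a = (v'−v)/dt = (0.308000)/0.2 = 1.5400
Δθ = θ'−θ = 0.094493;  (v·dt/L) = 4.7000·0.2/3.0 = 0.313333
tan δ = Δθ·L/(v·dt) = 0.301573  →  δ = 0.2929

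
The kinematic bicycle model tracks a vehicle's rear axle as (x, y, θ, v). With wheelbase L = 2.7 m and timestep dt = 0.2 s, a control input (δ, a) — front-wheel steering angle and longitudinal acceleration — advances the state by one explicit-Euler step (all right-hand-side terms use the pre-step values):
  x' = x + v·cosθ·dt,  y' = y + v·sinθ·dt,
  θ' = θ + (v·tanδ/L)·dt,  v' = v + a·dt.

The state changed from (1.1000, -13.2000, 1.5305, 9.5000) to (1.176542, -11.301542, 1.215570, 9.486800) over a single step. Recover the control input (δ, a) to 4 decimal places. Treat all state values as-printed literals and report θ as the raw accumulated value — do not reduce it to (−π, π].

a = (v'−v)/dt = (-0.013200)/0.2 = -0.0660
Δθ = θ'−θ = -0.314930;  (v·dt/L) = 9.5000·0.2/2.7 = 0.703704
tan δ = Δθ·L/(v·dt) = -0.447532  →  δ = -0.4208

δ = -0.4208, a = -0.0660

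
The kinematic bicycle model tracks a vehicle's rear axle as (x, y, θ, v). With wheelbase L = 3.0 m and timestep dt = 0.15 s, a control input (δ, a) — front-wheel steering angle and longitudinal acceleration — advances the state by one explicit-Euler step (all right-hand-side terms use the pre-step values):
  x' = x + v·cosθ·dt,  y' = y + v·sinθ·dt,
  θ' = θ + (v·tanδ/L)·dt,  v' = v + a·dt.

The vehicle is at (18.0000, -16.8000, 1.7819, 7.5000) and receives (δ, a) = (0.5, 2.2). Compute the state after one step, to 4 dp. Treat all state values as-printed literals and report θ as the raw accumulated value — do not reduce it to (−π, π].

x' = 18.0000 + 7.5000·cos(1.7819)·0.15 = 17.7643
y' = -16.8000 + 7.5000·sin(1.7819)·0.15 = -15.7000
θ' = 1.7819 + (7.5000/3.0)·tan(0.5)·0.15 = 1.9868
v' = 7.5000 + 2.2000·0.15 = 7.8300

(17.7643, -15.7000, 1.9868, 7.8300)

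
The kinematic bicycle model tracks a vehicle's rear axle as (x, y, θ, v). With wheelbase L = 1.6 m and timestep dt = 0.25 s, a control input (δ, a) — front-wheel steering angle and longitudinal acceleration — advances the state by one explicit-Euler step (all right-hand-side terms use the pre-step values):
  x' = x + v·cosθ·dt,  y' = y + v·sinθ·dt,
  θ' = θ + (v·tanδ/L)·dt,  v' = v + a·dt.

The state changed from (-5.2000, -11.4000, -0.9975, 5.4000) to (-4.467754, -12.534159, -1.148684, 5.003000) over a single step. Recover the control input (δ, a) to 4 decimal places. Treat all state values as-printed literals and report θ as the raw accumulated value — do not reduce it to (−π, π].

δ = -0.1773, a = -1.5880

a = (v'−v)/dt = (-0.397000)/0.25 = -1.5880
Δθ = θ'−θ = -0.151184;  (v·dt/L) = 5.4000·0.25/1.6 = 0.843750
tan δ = Δθ·L/(v·dt) = -0.179181  →  δ = -0.1773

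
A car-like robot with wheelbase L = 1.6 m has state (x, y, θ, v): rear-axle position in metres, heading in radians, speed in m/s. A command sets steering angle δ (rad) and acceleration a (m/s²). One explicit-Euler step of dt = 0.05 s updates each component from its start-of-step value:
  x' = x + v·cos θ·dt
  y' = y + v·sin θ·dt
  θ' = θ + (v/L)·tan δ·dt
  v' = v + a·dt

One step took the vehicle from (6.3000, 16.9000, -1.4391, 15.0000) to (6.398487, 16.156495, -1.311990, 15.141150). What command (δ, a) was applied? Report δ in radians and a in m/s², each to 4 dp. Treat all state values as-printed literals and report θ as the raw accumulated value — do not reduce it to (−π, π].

a = (v'−v)/dt = (0.141150)/0.05 = 2.8230
Δθ = θ'−θ = 0.127110;  (v·dt/L) = 15.0000·0.05/1.6 = 0.468750
tan δ = Δθ·L/(v·dt) = 0.271168  →  δ = 0.2648

δ = 0.2648, a = 2.8230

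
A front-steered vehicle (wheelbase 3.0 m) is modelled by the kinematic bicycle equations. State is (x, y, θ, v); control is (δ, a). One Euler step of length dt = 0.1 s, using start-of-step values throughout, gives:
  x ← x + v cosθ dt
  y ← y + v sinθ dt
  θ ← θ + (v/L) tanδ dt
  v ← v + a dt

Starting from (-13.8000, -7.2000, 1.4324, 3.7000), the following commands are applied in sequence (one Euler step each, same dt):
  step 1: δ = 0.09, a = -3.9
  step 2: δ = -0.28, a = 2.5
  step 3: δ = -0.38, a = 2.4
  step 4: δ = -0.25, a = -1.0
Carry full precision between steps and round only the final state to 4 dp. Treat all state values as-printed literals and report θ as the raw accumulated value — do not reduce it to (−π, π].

after step 1 (δ=0.09, a=-3.9): (-13.748957, -6.833538, 1.443530, 3.310000)
after step 2 (δ=-0.28, a=2.5): (-13.706945, -6.505215, 1.411803, 3.560000)
after step 3 (δ=-0.38, a=2.4): (-13.650582, -6.153705, 1.364406, 3.800000)
after step 4 (δ=-0.25, a=-1.0): (-13.572709, -5.781770, 1.332063, 3.700000)

(-13.5727, -5.7818, 1.3321, 3.7000)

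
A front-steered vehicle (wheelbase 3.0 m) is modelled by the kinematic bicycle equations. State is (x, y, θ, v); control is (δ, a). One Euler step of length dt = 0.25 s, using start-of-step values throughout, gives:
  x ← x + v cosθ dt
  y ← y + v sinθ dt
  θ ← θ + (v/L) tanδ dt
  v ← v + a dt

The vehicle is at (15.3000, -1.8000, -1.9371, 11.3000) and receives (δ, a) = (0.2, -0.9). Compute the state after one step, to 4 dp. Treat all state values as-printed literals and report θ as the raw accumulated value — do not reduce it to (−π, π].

(14.2882, -4.4376, -1.7462, 11.0750)

x' = 15.3000 + 11.3000·cos(-1.9371)·0.25 = 14.2882
y' = -1.8000 + 11.3000·sin(-1.9371)·0.25 = -4.4376
θ' = -1.9371 + (11.3000/3.0)·tan(0.2)·0.25 = -1.7462
v' = 11.3000 − 0.9000·0.25 = 11.0750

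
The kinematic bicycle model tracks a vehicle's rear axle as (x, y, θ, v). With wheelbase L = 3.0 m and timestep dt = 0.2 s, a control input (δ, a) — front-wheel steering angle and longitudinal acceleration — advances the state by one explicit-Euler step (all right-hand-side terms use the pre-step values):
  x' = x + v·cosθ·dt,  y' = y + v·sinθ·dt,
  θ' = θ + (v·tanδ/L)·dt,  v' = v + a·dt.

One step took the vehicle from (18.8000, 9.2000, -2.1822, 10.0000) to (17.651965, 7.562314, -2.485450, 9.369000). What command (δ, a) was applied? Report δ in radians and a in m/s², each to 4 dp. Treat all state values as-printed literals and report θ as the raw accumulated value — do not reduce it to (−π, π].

δ = -0.4269, a = -3.1550

a = (v'−v)/dt = (-0.631000)/0.2 = -3.1550
Δθ = θ'−θ = -0.303250;  (v·dt/L) = 10.0000·0.2/3.0 = 0.666667
tan δ = Δθ·L/(v·dt) = -0.454875  →  δ = -0.4269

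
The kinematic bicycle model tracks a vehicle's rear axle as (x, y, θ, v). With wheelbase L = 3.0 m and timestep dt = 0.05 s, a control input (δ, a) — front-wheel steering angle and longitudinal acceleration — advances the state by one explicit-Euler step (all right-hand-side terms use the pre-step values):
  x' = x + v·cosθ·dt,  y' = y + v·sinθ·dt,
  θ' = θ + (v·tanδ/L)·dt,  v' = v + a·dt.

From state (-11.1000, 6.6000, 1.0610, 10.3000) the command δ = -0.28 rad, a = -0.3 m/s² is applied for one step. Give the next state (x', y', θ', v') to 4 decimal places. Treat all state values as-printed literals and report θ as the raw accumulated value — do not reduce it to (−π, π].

x' = -11.1000 + 10.3000·cos(1.0610)·0.05 = -10.8487
y' = 6.6000 + 10.3000·sin(1.0610)·0.05 = 7.0495
θ' = 1.0610 + (10.3000/3.0)·tan(-0.28)·0.05 = 1.0116
v' = 10.3000 − 0.3000·0.05 = 10.2850

(-10.8487, 7.0495, 1.0116, 10.2850)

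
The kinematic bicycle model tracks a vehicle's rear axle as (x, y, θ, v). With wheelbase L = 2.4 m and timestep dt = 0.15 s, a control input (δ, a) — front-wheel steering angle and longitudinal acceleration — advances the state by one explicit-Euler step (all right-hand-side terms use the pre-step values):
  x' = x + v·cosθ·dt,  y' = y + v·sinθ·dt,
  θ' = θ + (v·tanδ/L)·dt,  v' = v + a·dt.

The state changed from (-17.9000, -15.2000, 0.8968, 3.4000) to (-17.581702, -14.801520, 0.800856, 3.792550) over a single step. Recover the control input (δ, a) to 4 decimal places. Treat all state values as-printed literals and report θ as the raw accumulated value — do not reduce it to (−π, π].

δ = -0.4241, a = 2.6170

a = (v'−v)/dt = (0.392550)/0.15 = 2.6170
Δθ = θ'−θ = -0.095944;  (v·dt/L) = 3.4000·0.15/2.4 = 0.212500
tan δ = Δθ·L/(v·dt) = -0.451501  →  δ = -0.4241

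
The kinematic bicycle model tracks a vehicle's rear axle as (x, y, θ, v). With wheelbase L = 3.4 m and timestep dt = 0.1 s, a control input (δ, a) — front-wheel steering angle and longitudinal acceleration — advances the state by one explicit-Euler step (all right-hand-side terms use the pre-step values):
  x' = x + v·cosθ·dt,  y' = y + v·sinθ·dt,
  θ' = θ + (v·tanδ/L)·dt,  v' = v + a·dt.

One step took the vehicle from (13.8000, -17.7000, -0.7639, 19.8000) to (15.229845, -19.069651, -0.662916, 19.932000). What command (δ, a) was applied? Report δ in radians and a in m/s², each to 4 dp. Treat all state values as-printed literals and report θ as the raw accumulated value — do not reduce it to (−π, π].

a = (v'−v)/dt = (0.132000)/0.1 = 1.3200
Δθ = θ'−θ = 0.100984;  (v·dt/L) = 19.8000·0.1/3.4 = 0.582353
tan δ = Δθ·L/(v·dt) = 0.173407  →  δ = 0.1717

δ = 0.1717, a = 1.3200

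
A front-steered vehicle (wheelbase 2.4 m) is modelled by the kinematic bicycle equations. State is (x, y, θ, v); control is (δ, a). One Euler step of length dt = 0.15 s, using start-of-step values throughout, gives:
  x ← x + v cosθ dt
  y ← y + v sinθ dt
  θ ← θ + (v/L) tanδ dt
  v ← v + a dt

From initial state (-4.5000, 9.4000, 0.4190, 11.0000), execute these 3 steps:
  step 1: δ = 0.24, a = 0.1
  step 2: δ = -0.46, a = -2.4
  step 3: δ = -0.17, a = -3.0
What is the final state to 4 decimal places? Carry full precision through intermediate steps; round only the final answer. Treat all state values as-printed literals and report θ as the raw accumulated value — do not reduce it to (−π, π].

after step 1 (δ=0.24, a=0.1): (-2.992731, 10.071298, 0.587243, 11.015000)
after step 2 (δ=-0.46, a=-2.4): (-1.617280, 10.986756, 0.246157, 10.655000)
after step 3 (δ=-0.17, a=-3.0): (-0.067208, 11.376216, 0.131845, 10.205000)

(-0.0672, 11.3762, 0.1318, 10.2050)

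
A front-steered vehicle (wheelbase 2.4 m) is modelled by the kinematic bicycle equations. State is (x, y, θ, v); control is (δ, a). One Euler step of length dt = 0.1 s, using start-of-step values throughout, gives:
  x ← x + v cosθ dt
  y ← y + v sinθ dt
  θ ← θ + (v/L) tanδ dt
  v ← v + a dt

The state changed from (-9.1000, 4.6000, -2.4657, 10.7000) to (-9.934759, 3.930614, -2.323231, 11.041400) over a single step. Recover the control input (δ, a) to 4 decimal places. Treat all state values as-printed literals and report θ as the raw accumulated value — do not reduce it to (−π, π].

a = (v'−v)/dt = (0.341400)/0.1 = 3.4140
Δθ = θ'−θ = 0.142469;  (v·dt/L) = 10.7000·0.1/2.4 = 0.445833
tan δ = Δθ·L/(v·dt) = 0.319557  →  δ = 0.3093

δ = 0.3093, a = 3.4140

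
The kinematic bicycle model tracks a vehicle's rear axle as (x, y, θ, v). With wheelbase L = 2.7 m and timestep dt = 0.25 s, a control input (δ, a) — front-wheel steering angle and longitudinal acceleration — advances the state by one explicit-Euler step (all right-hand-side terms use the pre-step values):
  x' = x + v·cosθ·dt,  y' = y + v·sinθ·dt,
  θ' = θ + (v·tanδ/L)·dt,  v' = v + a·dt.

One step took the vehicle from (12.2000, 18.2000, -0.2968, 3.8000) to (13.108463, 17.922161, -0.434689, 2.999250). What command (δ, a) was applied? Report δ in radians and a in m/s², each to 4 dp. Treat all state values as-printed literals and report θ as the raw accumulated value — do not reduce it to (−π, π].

a = (v'−v)/dt = (-0.800750)/0.25 = -3.2030
Δθ = θ'−θ = -0.137889;  (v·dt/L) = 3.8000·0.25/2.7 = 0.351852
tan δ = Δθ·L/(v·dt) = -0.391895  →  δ = -0.3735

δ = -0.3735, a = -3.2030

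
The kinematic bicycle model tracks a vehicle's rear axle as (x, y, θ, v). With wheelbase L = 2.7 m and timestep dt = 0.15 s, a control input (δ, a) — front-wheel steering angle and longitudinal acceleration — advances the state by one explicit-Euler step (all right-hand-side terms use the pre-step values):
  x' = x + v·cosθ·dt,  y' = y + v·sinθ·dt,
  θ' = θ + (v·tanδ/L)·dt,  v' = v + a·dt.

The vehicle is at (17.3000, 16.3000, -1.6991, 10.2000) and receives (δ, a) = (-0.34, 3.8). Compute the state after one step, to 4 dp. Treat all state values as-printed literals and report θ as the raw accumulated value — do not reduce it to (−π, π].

x' = 17.3000 + 10.2000·cos(-1.6991)·0.15 = 17.1042
y' = 16.3000 + 10.2000·sin(-1.6991)·0.15 = 14.7826
θ' = -1.6991 + (10.2000/2.7)·tan(-0.34)·0.15 = -1.8996
v' = 10.2000 + 3.8000·0.15 = 10.7700

(17.1042, 14.7826, -1.8996, 10.7700)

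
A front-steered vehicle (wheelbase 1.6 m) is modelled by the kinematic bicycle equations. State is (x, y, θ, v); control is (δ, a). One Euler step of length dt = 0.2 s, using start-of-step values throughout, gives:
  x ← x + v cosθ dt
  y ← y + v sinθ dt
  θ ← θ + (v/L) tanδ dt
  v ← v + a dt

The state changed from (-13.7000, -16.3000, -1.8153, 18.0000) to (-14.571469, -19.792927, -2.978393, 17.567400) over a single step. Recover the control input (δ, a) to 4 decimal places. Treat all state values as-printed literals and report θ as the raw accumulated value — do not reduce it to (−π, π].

δ = -0.4771, a = -2.1630

a = (v'−v)/dt = (-0.432600)/0.2 = -2.1630
Δθ = θ'−θ = -1.163093;  (v·dt/L) = 18.0000·0.2/1.6 = 2.250000
tan δ = Δθ·L/(v·dt) = -0.516930  →  δ = -0.4771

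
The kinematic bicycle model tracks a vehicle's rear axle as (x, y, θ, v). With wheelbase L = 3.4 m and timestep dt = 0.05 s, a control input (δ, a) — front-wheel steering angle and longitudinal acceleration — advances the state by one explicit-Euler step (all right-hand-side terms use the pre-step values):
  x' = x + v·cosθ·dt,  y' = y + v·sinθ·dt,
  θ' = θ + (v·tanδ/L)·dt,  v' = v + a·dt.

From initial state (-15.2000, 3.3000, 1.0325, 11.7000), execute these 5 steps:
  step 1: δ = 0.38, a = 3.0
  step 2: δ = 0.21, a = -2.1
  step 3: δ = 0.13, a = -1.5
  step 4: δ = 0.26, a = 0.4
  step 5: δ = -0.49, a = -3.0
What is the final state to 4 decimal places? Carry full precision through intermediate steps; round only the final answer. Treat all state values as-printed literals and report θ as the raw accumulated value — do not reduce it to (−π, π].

(-13.9452, 5.9452, 1.1149, 11.5400)

after step 1 (δ=0.38, a=3.0): (-14.900086, 3.802271, 1.101222, 11.850000)
after step 2 (δ=0.21, a=-2.1): (-14.631976, 4.330640, 1.138366, 11.745000)
after step 3 (δ=0.13, a=-1.5): (-14.385872, 4.863833, 1.160947, 11.670000)
after step 4 (δ=0.26, a=0.4): (-14.153364, 5.399008, 1.206601, 11.690000)
after step 5 (δ=-0.49, a=-3.0): (-13.945166, 5.945171, 1.114905, 11.540000)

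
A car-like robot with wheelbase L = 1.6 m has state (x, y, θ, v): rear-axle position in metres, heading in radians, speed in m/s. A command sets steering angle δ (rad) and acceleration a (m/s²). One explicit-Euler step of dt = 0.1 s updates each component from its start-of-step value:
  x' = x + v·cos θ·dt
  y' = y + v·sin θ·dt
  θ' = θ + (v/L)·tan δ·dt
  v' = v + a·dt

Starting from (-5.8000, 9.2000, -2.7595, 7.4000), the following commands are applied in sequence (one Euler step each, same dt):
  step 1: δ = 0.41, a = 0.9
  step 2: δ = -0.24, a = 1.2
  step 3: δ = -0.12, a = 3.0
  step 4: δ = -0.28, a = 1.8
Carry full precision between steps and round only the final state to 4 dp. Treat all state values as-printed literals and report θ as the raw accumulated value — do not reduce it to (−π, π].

after step 1 (δ=0.41, a=0.9): (-6.486636, 8.924081, -2.558483, 7.490000)
after step 2 (δ=-0.24, a=1.2): (-7.111867, 8.511665, -2.673041, 7.610000)
after step 3 (δ=-0.12, a=3.0): (-7.790849, 8.168002, -2.730392, 7.910000)
after step 4 (δ=-0.28, a=1.8): (-8.515912, 7.851831, -2.872551, 8.090000)

(-8.5159, 7.8518, -2.8726, 8.0900)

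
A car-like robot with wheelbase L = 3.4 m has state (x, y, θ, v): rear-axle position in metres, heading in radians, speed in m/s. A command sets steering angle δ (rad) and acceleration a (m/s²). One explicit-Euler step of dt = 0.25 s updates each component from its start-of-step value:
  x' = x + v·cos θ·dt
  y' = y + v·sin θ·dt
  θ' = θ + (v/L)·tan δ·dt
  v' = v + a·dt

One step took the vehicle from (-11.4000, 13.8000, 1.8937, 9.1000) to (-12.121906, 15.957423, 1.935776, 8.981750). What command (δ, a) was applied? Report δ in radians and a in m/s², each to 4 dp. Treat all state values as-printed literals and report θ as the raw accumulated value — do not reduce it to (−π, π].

δ = 0.0628, a = -0.4730

a = (v'−v)/dt = (-0.118250)/0.25 = -0.4730
Δθ = θ'−θ = 0.042076;  (v·dt/L) = 9.1000·0.25/3.4 = 0.669118
tan δ = Δθ·L/(v·dt) = 0.062883  →  δ = 0.0628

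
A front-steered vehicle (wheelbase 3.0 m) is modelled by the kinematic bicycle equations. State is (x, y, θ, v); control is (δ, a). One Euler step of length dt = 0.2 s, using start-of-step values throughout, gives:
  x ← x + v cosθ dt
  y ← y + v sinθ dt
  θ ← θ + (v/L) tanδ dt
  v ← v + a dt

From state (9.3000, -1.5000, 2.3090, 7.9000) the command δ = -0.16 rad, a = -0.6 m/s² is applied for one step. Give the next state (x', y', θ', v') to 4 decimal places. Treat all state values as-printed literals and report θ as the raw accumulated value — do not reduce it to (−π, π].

x' = 9.3000 + 7.9000·cos(2.3090)·0.2 = 8.2367
y' = -1.5000 + 7.9000·sin(2.3090)·0.2 = -0.3313
θ' = 2.3090 + (7.9000/3.0)·tan(-0.16)·0.2 = 2.2240
v' = 7.9000 − 0.6000·0.2 = 7.7800

(8.2367, -0.3313, 2.2240, 7.7800)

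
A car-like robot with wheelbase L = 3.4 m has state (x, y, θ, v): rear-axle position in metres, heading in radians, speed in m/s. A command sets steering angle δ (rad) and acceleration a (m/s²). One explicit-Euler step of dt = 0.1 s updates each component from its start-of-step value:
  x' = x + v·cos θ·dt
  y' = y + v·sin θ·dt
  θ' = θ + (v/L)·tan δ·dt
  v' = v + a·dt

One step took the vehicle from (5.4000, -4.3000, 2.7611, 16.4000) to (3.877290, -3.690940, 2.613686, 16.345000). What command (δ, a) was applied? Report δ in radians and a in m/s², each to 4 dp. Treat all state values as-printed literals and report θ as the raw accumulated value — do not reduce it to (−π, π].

a = (v'−v)/dt = (-0.055000)/0.1 = -0.5500
Δθ = θ'−θ = -0.147414;  (v·dt/L) = 16.4000·0.1/3.4 = 0.482353
tan δ = Δθ·L/(v·dt) = -0.305614  →  δ = -0.2966

δ = -0.2966, a = -0.5500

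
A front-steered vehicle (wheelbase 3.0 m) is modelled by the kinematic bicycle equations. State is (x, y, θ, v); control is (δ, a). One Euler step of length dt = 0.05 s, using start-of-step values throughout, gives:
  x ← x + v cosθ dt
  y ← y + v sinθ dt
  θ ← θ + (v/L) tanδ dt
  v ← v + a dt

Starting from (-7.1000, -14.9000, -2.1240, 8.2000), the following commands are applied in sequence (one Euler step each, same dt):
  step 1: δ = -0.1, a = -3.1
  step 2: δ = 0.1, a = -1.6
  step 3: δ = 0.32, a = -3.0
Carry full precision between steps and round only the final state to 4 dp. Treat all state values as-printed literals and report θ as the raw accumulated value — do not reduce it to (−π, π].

after step 1 (δ=-0.1, a=-3.1): (-7.315420, -15.248847, -2.137712, 8.045000)
after step 2 (δ=0.1, a=-1.6): (-7.531442, -15.588169, -2.124259, 7.965000)
after step 3 (δ=0.32, a=-3.0): (-7.740777, -15.926964, -2.080267, 7.815000)

(-7.7408, -15.9270, -2.0803, 7.8150)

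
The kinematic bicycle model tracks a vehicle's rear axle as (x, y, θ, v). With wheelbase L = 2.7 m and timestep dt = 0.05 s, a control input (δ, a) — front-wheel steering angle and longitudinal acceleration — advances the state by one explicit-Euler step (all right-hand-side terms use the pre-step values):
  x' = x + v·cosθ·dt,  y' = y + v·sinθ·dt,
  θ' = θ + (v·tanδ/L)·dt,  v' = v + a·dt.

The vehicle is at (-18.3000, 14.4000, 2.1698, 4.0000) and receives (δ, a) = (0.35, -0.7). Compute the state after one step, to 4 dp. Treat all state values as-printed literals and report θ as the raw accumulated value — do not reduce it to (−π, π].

(-18.4128, 14.5652, 2.1968, 3.9650)

x' = -18.3000 + 4.0000·cos(2.1698)·0.05 = -18.4128
y' = 14.4000 + 4.0000·sin(2.1698)·0.05 = 14.5652
θ' = 2.1698 + (4.0000/2.7)·tan(0.35)·0.05 = 2.1968
v' = 4.0000 − 0.7000·0.05 = 3.9650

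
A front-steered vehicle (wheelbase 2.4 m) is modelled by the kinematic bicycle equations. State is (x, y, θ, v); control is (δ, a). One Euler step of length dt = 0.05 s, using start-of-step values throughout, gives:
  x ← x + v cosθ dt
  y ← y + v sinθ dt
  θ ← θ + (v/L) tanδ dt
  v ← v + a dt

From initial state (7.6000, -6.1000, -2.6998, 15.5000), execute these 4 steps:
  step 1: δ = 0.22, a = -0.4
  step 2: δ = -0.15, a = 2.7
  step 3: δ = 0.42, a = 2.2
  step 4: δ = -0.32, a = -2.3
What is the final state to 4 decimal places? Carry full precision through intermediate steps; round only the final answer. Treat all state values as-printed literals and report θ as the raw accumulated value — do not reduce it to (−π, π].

(4.8835, -7.6130, -2.6396, 15.6100)

after step 1 (δ=0.22, a=-0.4): (6.899410, -6.431360, -2.627590, 15.480000)
after step 2 (δ=-0.15, a=2.7): (6.225424, -6.811910, -2.676331, 15.615000)
after step 3 (δ=0.42, a=2.2): (5.527665, -7.162199, -2.531055, 15.725000)
after step 4 (δ=-0.32, a=-2.3): (4.883459, -7.612962, -2.639620, 15.610000)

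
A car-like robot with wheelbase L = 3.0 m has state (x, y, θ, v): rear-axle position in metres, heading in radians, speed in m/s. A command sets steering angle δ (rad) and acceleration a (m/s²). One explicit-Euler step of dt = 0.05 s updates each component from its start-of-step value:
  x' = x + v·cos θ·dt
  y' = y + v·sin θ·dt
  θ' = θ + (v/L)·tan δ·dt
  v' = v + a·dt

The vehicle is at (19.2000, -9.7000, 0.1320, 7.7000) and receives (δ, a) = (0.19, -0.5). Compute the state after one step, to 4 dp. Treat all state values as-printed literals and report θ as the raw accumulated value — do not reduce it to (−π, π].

x' = 19.2000 + 7.7000·cos(0.1320)·0.05 = 19.5817
y' = -9.7000 + 7.7000·sin(0.1320)·0.05 = -9.6493
θ' = 0.1320 + (7.7000/3.0)·tan(0.19)·0.05 = 0.1567
v' = 7.7000 − 0.5000·0.05 = 7.6750

(19.5817, -9.6493, 0.1567, 7.6750)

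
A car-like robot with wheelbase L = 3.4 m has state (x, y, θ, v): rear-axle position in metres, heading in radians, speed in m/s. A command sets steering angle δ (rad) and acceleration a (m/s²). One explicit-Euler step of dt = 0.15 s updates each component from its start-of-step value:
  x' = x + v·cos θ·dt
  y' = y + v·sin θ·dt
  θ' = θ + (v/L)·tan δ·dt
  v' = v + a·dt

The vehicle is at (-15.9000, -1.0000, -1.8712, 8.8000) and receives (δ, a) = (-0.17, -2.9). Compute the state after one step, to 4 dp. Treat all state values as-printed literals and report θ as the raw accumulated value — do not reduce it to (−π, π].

x' = -15.9000 + 8.8000·cos(-1.8712)·0.15 = -16.2906
y' = -1.0000 + 8.8000·sin(-1.8712)·0.15 = -2.2609
θ' = -1.8712 + (8.8000/3.4)·tan(-0.17)·0.15 = -1.9378
v' = 8.8000 − 2.9000·0.15 = 8.3650

(-16.2906, -2.2609, -1.9378, 8.3650)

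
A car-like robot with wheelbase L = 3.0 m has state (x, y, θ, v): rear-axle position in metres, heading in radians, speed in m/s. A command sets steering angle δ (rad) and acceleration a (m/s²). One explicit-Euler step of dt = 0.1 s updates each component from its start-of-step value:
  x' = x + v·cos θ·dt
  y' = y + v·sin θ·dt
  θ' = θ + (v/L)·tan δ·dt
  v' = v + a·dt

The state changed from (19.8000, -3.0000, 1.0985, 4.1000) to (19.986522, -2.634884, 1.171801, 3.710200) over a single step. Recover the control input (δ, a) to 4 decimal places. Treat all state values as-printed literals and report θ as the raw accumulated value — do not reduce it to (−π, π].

a = (v'−v)/dt = (-0.389800)/0.1 = -3.8980
Δθ = θ'−θ = 0.073301;  (v·dt/L) = 4.1000·0.1/3.0 = 0.136667
tan δ = Δθ·L/(v·dt) = 0.536349  →  δ = 0.4923

δ = 0.4923, a = -3.8980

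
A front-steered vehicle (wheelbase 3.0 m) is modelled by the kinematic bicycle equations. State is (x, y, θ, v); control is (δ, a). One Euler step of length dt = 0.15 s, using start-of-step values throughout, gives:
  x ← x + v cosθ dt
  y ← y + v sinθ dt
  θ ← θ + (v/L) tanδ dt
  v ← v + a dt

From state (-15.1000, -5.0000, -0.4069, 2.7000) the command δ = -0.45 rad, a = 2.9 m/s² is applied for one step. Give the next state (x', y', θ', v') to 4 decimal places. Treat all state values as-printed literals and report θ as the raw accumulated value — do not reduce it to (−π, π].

x' = -15.1000 + 2.7000·cos(-0.4069)·0.15 = -14.7281
y' = -5.0000 + 2.7000·sin(-0.4069)·0.15 = -5.1603
θ' = -0.4069 + (2.7000/3.0)·tan(-0.45)·0.15 = -0.4721
v' = 2.7000 + 2.9000·0.15 = 3.1350

(-14.7281, -5.1603, -0.4721, 3.1350)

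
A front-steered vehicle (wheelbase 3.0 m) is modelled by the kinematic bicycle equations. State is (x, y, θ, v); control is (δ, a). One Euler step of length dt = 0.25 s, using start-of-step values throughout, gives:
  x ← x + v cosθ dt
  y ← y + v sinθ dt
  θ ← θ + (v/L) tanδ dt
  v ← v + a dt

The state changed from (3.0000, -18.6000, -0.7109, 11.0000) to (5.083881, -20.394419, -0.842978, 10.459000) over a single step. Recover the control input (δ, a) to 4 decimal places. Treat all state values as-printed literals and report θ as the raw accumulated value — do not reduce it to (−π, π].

a = (v'−v)/dt = (-0.541000)/0.25 = -2.1640
Δθ = θ'−θ = -0.132078;  (v·dt/L) = 11.0000·0.25/3.0 = 0.916667
tan δ = Δθ·L/(v·dt) = -0.144085  →  δ = -0.1431

δ = -0.1431, a = -2.1640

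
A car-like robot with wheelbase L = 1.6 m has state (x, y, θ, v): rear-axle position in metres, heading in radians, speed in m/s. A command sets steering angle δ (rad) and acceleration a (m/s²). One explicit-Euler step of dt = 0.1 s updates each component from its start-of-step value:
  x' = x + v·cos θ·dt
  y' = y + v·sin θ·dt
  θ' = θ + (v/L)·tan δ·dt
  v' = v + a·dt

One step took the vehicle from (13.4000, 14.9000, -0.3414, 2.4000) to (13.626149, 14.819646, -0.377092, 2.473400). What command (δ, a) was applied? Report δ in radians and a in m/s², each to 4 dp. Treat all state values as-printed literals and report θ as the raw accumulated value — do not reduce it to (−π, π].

δ = -0.2336, a = 0.7340

a = (v'−v)/dt = (0.073400)/0.1 = 0.7340
Δθ = θ'−θ = -0.035692;  (v·dt/L) = 2.4000·0.1/1.6 = 0.150000
tan δ = Δθ·L/(v·dt) = -0.237947  →  δ = -0.2336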